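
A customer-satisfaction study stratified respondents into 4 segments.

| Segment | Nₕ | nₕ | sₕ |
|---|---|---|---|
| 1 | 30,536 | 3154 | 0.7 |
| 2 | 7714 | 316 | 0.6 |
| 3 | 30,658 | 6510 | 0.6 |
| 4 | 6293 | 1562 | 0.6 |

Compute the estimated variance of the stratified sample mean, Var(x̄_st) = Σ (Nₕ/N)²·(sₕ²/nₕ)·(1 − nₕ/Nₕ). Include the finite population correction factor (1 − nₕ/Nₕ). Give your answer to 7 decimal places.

0.0000429

N = 75201. Term for each stratum: Wₕ²sₕ²/nₕ·(1−nₕ/Nₕ).
Var(x̄_st) = 0.0000229702 + 0.0000114964 + 0.0000072393 + 0.0000012133 = 0.0000429193 → 0.0000429.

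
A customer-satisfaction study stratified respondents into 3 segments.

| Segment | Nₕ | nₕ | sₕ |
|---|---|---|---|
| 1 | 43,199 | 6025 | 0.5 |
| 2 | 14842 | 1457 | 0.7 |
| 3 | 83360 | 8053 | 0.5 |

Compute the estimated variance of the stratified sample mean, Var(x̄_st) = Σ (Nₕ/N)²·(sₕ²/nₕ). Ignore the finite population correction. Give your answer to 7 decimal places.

N = 141401; Wₕ = Nₕ/N.
segment 1: (43199/141401)²·0.5²/6025 = 0.0000038728
segment 2: (14842/141401)²·0.7²/1457 = 0.0000037052
segment 3: (83360/141401)²·0.5²/8053 = 0.0000107893
Sum = 0.0000183673 → 0.0000184.

0.0000184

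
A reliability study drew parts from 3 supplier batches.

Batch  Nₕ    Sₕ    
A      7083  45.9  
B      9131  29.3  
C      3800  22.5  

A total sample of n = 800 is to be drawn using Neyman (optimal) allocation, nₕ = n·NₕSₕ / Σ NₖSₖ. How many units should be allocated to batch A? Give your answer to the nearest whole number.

384

Σ NₕSₕ = 7083·45.9 + 9131·29.3 + 3800·22.5 = 678148.
Share for A: 325109.7/678148 = 0.47941.
n_A = 800 × 0.47941 = 383.527... → 384.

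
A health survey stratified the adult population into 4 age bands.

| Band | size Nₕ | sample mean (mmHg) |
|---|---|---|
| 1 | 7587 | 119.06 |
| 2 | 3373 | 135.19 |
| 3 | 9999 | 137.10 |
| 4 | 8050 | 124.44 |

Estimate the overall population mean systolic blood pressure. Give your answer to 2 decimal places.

128.65

x̄_st = (Σ Nₕx̄ₕ) / (Σ Nₕ) = (7587·119.06 + 3373·135.19 + 9999·137.10 + 8050·124.44) / 29009
= 3731908.99 / 29009 = 128.6466... → 128.65.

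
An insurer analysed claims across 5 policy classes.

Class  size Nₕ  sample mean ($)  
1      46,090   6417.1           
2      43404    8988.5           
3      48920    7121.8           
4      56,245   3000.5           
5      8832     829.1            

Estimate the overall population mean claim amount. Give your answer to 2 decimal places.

5948.10

N = 203491; weights Wₕ = Nₕ/N = (0.2265, 0.2133, 0.2404, 0.2764, 0.0434).
x̄_st = Σ Wₕ·x̄ₕ = 0.2265·6417.1 + 0.2133·8988.5 + 0.2404·7121.8 + 0.2764·3000.5 + 0.0434·829.1 ≈ 5948.1018...
→ 5948.10.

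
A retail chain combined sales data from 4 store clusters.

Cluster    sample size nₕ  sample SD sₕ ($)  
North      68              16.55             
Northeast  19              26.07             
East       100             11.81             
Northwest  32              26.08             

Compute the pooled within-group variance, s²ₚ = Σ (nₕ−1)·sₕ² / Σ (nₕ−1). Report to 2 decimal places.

304.55

Degrees of freedom: 67 + 18 + 99 + 31 = 215.
Σ(nₕ−1)sₕ² = 67·273.9025 + 18·679.6449 + 99·139.4761 + 31·680.1664 = 65478.368.
s²ₚ = 65478.368 / 215 = 304.5505... → 304.55.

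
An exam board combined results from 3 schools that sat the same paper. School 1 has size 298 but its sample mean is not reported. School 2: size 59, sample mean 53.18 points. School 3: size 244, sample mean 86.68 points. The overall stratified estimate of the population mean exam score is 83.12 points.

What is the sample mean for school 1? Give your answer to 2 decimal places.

N = 298 + 59 + 244 = 601.
Overall total = μ·N = 83.12·601 = 49955.12.
Subtract the known strata: 59·53.18 + 244·86.68 = 24287.54.
Remaining total for school 1: 49955.12 − 24287.54 = 25667.58.
Divide by its size: 25667.58 / 298 = 86.1328... → 86.13.

86.13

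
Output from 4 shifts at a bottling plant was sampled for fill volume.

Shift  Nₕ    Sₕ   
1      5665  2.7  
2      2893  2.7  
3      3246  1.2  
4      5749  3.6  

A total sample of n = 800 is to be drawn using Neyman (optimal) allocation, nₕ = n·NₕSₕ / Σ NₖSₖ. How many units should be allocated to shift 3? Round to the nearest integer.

65

Σ NₕSₕ = 5665·2.7 + 2893·2.7 + 3246·1.2 + 5749·3.6 = 47698.2.
Share for 3: 3895.2/47698.2 = 0.08166.
n_3 = 800 × 0.08166 = 65.331... → 65.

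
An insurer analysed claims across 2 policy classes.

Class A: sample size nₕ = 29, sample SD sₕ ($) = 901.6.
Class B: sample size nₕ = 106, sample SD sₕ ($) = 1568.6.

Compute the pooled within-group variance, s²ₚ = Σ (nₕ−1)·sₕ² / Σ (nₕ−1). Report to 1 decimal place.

2113637.9

A: (29−1)·901.6² = 28·812882.56 = 22760711.68
B: (106−1)·1568.6² = 105·2460505.96 = 258353125.8
Numerator = 281113837.48; denominator = Σ(nₕ−1) = 133.
s²ₚ = 281113837.48/133 = 2113637.876... → 2113637.9.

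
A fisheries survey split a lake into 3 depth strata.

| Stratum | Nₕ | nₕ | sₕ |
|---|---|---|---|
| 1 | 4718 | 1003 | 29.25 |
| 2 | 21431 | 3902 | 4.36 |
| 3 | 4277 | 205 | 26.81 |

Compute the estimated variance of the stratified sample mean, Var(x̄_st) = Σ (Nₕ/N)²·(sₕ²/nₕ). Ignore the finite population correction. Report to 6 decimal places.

0.092211

N = 30426; Wₕ = Nₕ/N.
stratum 1: (4718/30426)²·29.25²/1003 = 0.020510534
stratum 2: (21431/30426)²·4.36²/3902 = 0.002417023
stratum 3: (4277/30426)²·26.81²/205 = 0.069283297
Sum = 0.092210854 → 0.092211.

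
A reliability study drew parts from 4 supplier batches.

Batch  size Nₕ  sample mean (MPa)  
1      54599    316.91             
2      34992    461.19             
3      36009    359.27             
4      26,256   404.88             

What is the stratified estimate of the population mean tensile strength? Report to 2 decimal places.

375.41

N = 151856; weights Wₕ = Nₕ/N = (0.3595, 0.2304, 0.2371, 0.1729).
x̄_st = Σ Wₕ·x̄ₕ = 0.3595·316.91 + 0.2304·461.19 + 0.2371·359.27 + 0.1729·404.88 ≈ 375.4110...
→ 375.41.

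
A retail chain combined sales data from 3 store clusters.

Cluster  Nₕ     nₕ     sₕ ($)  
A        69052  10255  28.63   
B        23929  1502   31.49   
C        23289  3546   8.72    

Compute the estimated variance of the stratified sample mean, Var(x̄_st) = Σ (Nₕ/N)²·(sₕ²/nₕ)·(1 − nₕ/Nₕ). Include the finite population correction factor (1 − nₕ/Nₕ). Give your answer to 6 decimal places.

N = 116270. Term for each stratum: Wₕ²sₕ²/nₕ·(1−nₕ/Nₕ).
Var(x̄_st) = 0.024005078 + 0.026208114 + 0.000729328 = 0.050942520 → 0.050943.

0.050943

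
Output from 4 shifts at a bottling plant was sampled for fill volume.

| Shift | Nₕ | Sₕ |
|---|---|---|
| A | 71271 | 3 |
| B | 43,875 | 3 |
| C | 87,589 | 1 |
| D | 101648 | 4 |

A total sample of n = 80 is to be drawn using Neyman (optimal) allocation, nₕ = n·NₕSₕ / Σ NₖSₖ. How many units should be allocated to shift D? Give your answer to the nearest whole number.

A: NₕSₕ = 71271·3 = 213813
B: NₕSₕ = 43875·3 = 131625
C: NₕSₕ = 87589·1 = 87589
D: NₕSₕ = 101648·4 = 406592
Σ NₕSₕ = 839619.
n_D = 80·406592/839619 = 38.741... → 39.

39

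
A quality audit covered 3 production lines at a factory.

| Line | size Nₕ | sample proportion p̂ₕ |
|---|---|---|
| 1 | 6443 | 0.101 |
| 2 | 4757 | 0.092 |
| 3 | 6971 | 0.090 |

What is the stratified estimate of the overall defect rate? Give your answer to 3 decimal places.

0.094

N = 6443 + 4757 + 6971 = 18171.
Overall proportion = Σ (Nₕ/N)·p̂ₕ.
Σ Nₕp̂ₕ = 650.743 + 437.644 + 627.39 = 1715.777.
1715.777 / 18171 = 0.09442... → 0.094.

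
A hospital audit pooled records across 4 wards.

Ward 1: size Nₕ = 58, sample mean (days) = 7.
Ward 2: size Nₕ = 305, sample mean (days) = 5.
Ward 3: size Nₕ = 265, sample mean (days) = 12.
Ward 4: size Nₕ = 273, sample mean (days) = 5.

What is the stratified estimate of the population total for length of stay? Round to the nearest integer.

6476

1: 58·7 = 406
2: 305·5 = 1525
3: 265·12 = 3180
4: 273·5 = 1365
τ̂ = Σ Nₕx̄ₕ = 6476.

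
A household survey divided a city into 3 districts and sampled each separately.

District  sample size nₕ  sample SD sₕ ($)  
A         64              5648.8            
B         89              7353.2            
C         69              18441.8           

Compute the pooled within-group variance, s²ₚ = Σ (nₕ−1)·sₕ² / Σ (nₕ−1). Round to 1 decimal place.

136507684.3

A: (64−1)·5648.8² = 63·31908941.44 = 2010263310.72
B: (89−1)·7353.2² = 88·54069550.24 = 4758120421.12
C: (69−1)·18441.8² = 68·340099987.24 = 23126799132.32
Numerator = 29895182864.16; denominator = Σ(nₕ−1) = 219.
s²ₚ = 29895182864.16/219 = 136507684.311... → 136507684.3.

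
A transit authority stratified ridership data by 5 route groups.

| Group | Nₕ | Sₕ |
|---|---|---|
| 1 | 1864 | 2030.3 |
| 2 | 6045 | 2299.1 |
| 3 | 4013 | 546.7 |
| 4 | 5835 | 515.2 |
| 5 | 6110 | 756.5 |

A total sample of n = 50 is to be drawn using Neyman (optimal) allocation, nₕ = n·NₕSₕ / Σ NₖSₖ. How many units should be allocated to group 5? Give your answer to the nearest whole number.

8

1: NₕSₕ = 1864·2030.3 = 3784479.2
2: NₕSₕ = 6045·2299.1 = 13898059.5
3: NₕSₕ = 4013·546.7 = 2193907.1
4: NₕSₕ = 5835·515.2 = 3006192
5: NₕSₕ = 6110·756.5 = 4622215
Σ NₕSₕ = 27504852.8.
n_5 = 50·4622215/27504852.8 = 8.403... → 8.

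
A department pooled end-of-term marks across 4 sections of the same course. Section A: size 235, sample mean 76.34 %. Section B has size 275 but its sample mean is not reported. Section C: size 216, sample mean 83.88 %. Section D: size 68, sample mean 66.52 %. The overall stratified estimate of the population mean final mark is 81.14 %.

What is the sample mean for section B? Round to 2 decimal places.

86.70

Σ Nₕx̄ₕ = N·μ, so 275·x̄_B = 794·81.14 − (235·76.34 + 216·83.88 + 68·66.52).
= 64425.16 − 40581.34 = 23843.82.
x̄_B = 23843.82 / 275 = 86.7048 → 86.70.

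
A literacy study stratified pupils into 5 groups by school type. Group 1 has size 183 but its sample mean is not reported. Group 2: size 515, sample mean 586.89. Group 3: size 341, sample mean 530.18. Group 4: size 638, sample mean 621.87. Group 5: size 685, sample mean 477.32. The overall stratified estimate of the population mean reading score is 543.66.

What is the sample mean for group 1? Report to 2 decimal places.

Σ Nₕx̄ₕ = N·μ, so 183·x̄_1 = 2362·543.66 − (515·586.89 + 341·530.18 + 638·621.87 + 685·477.32).
= 1284124.92 − 1206756.99 = 77367.93.
x̄_1 = 77367.93 / 183 = 422.7756... → 422.78.

422.78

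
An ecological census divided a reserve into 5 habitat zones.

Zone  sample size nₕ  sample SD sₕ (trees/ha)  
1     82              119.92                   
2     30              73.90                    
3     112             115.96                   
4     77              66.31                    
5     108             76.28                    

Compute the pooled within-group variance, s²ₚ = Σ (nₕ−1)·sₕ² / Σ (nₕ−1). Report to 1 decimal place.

1: (82−1)·119.92² = 81·14380.8064 = 1164845.3184
2: (30−1)·73.90² = 29·5461.21 = 158375.09
3: (112−1)·115.96² = 111·13446.7216 = 1492586.0976
4: (77−1)·66.31² = 76·4397.0161 = 334173.2236
5: (108−1)·76.28² = 107·5818.6384 = 622594.3088
Numerator = 3772574.0384; denominator = Σ(nₕ−1) = 404.
s²ₚ = 3772574.0384/404 = 9338.055... → 9338.1.

9338.1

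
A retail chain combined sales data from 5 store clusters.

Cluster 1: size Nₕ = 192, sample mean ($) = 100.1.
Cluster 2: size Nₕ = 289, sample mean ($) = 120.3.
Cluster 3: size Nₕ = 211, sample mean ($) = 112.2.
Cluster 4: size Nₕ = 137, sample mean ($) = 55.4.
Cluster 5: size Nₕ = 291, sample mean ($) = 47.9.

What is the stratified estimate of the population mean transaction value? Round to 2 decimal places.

N = 192 + 289 + 211 + 137 + 291 = 1120.
Overall mean = Σ (Nₕ/N)·x̄ₕ — weight by population share, not a simple average.
Σ Nₕx̄ₕ = 192·100.1 + 289·120.3 + 211·112.2 + 137·55.4 + 291·47.9 = 19219.2 + 34766.7 + 23674.2 + 7589.8 + 13938.9 = 99188.8.
Divide by N: 99188.8 / 1120 = 88.5614... → 88.56.

88.56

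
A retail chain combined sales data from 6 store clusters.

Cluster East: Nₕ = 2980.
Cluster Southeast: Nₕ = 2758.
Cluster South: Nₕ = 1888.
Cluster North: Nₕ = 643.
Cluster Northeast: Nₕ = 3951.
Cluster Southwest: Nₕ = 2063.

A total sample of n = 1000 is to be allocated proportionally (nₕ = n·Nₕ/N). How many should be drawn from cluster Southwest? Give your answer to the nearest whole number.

Share of cluster Southwest = 2063/14283 = 0.14444.
Allocate 1000 × 0.14444 = 144.437... → 144.

144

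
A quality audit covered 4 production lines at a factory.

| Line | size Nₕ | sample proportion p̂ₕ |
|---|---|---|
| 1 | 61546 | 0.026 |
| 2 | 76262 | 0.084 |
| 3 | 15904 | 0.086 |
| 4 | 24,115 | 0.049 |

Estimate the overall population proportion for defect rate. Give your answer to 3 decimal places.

0.059

N = 61546 + 76262 + 15904 + 24115 = 177827.
Overall proportion = Σ (Nₕ/N)·p̂ₕ.
Σ Nₕp̂ₕ = 1600.196 + 6406.008 + 1367.744 + 1181.635 = 10555.583.
10555.583 / 177827 = 0.05936... → 0.059.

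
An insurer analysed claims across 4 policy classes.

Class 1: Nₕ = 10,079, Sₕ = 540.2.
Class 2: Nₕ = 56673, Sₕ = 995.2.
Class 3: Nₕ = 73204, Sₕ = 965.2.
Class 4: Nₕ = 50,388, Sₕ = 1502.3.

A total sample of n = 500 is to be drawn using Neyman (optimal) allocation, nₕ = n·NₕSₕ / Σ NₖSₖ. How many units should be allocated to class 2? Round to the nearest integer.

1: NₕSₕ = 10079·540.2 = 5444675.8
2: NₕSₕ = 56673·995.2 = 56400969.6
3: NₕSₕ = 73204·965.2 = 70656500.8
4: NₕSₕ = 50388·1502.3 = 75697892.4
Σ NₕSₕ = 208200038.6.
n_2 = 500·56400969.6/208200038.6 = 135.449... → 135.

135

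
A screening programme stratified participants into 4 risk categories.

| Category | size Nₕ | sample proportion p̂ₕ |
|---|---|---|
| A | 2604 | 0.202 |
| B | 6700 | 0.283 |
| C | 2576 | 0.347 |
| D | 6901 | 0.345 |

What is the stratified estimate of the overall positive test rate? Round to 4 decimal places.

Wₕ = Nₕ/N with N = 18781: 0.1387, 0.3567, 0.1372, 0.3674.
p̂_st = 0.1387·0.202 + 0.3567·0.283 + 0.1372·0.347 + 0.3674·0.345 ≈ 0.303329... → 0.3033.

0.3033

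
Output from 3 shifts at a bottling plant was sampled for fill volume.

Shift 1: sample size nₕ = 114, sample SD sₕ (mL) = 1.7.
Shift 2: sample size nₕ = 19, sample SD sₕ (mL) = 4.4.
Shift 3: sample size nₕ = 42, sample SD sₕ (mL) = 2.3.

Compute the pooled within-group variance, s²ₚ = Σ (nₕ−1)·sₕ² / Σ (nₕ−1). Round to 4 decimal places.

5.1857

1: (114−1)·1.7² = 113·2.89 = 326.57
2: (19−1)·4.4² = 18·19.36 = 348.48
3: (42−1)·2.3² = 41·5.29 = 216.89
Numerator = 891.94; denominator = Σ(nₕ−1) = 172.
s²ₚ = 891.94/172 = 5.185698... → 5.1857.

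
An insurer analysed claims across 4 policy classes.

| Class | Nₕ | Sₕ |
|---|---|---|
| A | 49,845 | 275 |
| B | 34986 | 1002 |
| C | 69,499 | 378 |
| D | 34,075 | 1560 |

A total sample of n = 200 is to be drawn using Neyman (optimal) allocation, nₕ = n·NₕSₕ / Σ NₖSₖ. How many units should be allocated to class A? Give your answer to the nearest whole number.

21

A: NₕSₕ = 49845·275 = 13707375
B: NₕSₕ = 34986·1002 = 35055972
C: NₕSₕ = 69499·378 = 26270622
D: NₕSₕ = 34075·1560 = 53157000
Σ NₕSₕ = 128190969.
n_A = 200·13707375/128190969 = 21.386... → 21.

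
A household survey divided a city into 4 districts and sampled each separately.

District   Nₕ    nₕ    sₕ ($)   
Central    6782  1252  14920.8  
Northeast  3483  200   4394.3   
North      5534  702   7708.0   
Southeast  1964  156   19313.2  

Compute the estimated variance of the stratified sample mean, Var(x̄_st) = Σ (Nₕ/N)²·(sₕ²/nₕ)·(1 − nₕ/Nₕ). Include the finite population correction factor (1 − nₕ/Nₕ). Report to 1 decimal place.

N = 17763; Wₕ = Nₕ/N.
district Central: (6782/17763)²·14920.8²/1252·(1 − 1252/6782) = 21136.3589
district Northeast: (3483/17763)²·4394.3²/200·(1 − 200/3483) = 3498.9774
district North: (5534/17763)²·7708.0²/702·(1 − 702/5534) = 7172.6518
district Southeast: (1964/17763)²·19313.2²/156·(1 − 156/1964) = 26908.6033
Sum = 58716.5913 → 58716.6.

58716.6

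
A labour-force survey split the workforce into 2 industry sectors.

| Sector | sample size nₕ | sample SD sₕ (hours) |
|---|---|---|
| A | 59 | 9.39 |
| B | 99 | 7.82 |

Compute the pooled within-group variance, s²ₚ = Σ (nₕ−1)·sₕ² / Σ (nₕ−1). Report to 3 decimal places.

71.198

A: (59−1)·9.39² = 58·88.1721 = 5113.9818
B: (99−1)·7.82² = 98·61.1524 = 5992.9352
Numerator = 11106.917; denominator = Σ(nₕ−1) = 156.
s²ₚ = 11106.917/156 = 71.19819... → 71.198.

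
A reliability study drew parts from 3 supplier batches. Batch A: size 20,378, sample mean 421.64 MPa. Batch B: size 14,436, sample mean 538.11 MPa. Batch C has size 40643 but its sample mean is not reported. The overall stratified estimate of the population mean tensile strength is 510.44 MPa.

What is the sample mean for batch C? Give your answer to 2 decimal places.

545.14

N = 20378 + 14436 + 40643 = 75457.
Overall total = μ·N = 510.44·75457 = 38516271.08.
Subtract the known strata: 20378·421.64 + 14436·538.11 = 16360335.88.
Remaining total for batch C: 38516271.08 − 16360335.88 = 22155935.2.
Divide by its size: 22155935.2 / 40643 = 545.1353... → 545.14.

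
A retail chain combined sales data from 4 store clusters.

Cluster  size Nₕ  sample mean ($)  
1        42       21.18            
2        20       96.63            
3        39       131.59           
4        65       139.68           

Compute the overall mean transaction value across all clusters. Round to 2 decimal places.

102.61

x̄_st = (Σ Nₕx̄ₕ) / (Σ Nₕ) = (42·21.18 + 20·96.63 + 39·131.59 + 65·139.68) / 166
= 17033.37 / 166 = 102.6107... → 102.61.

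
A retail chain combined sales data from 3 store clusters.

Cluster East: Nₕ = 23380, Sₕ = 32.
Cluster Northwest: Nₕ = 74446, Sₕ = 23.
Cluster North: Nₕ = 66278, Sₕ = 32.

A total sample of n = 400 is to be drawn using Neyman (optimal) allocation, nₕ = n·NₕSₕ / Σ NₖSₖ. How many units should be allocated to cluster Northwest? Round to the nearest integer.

149

Σ NₕSₕ = 23380·32 + 74446·23 + 66278·32 = 4581314.
Share for Northwest: 1712258/4581314 = 0.37375.
n_Northwest = 400 × 0.37375 = 149.499... → 149.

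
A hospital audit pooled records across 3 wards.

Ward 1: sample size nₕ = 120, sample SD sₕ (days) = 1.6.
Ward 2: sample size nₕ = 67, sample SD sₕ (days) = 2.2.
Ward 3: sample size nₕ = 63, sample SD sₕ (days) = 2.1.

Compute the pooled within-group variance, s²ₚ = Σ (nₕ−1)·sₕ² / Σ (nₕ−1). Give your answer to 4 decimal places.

1: (120−1)·1.6² = 119·2.56 = 304.64
2: (67−1)·2.2² = 66·4.84 = 319.44
3: (63−1)·2.1² = 62·4.41 = 273.42
Numerator = 897.5; denominator = Σ(nₕ−1) = 247.
s²ₚ = 897.5/247 = 3.633603... → 3.6336.

3.6336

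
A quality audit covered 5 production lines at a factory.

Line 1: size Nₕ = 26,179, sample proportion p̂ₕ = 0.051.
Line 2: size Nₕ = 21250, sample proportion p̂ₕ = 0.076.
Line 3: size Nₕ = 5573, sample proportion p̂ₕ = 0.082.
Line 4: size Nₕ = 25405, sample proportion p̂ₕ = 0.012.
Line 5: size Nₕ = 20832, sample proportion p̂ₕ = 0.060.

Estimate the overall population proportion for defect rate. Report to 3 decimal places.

N = 26179 + 21250 + 5573 + 25405 + 20832 = 99239.
Overall proportion = Σ (Nₕ/N)·p̂ₕ.
Σ Nₕp̂ₕ = 1335.129 + 1615 + 456.986 + 304.86 + 1249.92 = 4961.895.
4961.895 / 99239 = 0.05000... → 0.050.

0.050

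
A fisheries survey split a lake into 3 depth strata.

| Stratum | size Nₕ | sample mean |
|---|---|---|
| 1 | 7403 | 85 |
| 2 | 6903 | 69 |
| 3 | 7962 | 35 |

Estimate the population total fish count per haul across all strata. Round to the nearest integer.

Estimate total by summing Nₕ·x̄ₕ over strata.
7403·85 + 6903·69 + 7962·35 = 629255 + 476307 + 278670 = 1384232.

1384232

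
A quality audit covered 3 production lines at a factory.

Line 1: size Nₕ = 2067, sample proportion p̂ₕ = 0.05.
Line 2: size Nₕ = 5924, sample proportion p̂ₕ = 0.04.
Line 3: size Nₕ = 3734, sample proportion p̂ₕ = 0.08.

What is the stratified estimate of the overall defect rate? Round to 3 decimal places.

Wₕ = Nₕ/N with N = 11725: 0.1763, 0.5052, 0.3185.
p̂_st = 0.1763·0.05 + 0.5052·0.04 + 0.3185·0.08 ≈ 0.05450... → 0.055.

0.055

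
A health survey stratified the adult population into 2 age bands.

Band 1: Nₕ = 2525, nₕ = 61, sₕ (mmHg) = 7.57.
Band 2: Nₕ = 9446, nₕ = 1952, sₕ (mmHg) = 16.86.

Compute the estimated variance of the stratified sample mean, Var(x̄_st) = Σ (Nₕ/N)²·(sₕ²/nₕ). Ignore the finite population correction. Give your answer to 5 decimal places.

0.13247

N = 11971; Wₕ = Nₕ/N.
band 1: (2525/11971)²·7.57²/61 = 0.04179495
band 2: (9446/11971)²·16.86²/1952 = 0.09067141
Sum = 0.13246636 → 0.13247.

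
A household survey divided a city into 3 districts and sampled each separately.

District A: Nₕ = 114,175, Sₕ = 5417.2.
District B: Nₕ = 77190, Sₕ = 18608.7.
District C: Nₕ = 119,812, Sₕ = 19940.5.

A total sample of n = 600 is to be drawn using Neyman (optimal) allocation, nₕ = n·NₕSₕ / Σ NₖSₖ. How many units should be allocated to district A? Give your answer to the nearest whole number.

84

Σ NₕSₕ = 114175·5417.2 + 77190·18608.7 + 119812·19940.5 = 4444025549.
Share for A: 618508810/4444025549 = 0.13918.
n_A = 600 × 0.13918 = 83.507... → 84.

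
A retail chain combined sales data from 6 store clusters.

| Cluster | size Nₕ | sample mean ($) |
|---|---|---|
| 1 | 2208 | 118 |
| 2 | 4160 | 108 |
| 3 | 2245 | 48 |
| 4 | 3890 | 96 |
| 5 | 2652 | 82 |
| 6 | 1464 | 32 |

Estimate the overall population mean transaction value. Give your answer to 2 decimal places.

N = 2208 + 4160 + 2245 + 3890 + 2652 + 1464 = 16619.
Overall mean = Σ (Nₕ/N)·x̄ₕ — weight by population share, not a simple average.
Σ Nₕx̄ₕ = 2208·118 + 4160·108 + 2245·48 + 3890·96 + 2652·82 + 1464·32 = 260544 + 449280 + 107760 + 373440 + 217464 + 46848 = 1455336.
Divide by N: 1455336 / 16619 = 87.5706... → 87.57.

87.57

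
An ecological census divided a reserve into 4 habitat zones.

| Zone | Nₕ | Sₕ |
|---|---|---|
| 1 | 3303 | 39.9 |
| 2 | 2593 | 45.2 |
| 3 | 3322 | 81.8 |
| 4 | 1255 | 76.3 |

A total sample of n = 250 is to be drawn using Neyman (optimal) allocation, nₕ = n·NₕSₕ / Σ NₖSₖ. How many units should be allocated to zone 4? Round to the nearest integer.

Σ NₕSₕ = 3303·39.9 + 2593·45.2 + 3322·81.8 + 1255·76.3 = 616489.4.
Share for 4: 95756.5/616489.4 = 0.15533.
n_4 = 250 × 0.15533 = 38.831... → 39.

39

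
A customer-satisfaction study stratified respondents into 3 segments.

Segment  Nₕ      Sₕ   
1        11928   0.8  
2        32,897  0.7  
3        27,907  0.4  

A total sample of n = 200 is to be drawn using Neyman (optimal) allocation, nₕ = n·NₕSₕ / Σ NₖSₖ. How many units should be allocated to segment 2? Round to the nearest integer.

105

Σ NₕSₕ = 11928·0.8 + 32897·0.7 + 27907·0.4 = 43733.1.
Share for 2: 23027.9/43733.1 = 0.52656.
n_2 = 200 × 0.52656 = 105.311... → 105.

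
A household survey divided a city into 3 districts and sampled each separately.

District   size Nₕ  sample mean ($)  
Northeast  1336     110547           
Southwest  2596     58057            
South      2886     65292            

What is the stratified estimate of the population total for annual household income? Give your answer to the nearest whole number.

486839476

Northeast: 1336·110547 = 147690792
Southwest: 2596·58057 = 150715972
South: 2886·65292 = 188432712
τ̂ = Σ Nₕx̄ₕ = 486839476.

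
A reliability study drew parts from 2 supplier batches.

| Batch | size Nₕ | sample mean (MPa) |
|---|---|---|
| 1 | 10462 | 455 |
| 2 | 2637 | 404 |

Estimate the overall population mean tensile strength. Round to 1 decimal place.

N = 13099; weights Wₕ = Nₕ/N = (0.7987, 0.2013).
x̄_st = Σ Wₕ·x̄ₕ = 0.7987·455 + 0.2013·404 ≈ 444.733...
→ 444.7.

444.7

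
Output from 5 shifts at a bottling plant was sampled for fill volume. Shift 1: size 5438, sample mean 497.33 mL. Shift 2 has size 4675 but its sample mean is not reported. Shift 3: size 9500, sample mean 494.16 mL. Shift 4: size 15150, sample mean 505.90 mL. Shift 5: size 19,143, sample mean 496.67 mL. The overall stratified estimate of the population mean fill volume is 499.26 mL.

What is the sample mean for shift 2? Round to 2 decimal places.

N = 5438 + 4675 + 9500 + 15150 + 19143 = 53906.
Overall total = μ·N = 499.26·53906 = 26913109.56.
Subtract the known strata: 5438·497.33 + 9500·494.16 + 15150·505.90 + 19143·496.67 = 24571139.35.
Remaining total for shift 2: 26913109.56 − 24571139.35 = 2341970.21.
Divide by its size: 2341970.21 / 4675 = 500.9562... → 500.96.

500.96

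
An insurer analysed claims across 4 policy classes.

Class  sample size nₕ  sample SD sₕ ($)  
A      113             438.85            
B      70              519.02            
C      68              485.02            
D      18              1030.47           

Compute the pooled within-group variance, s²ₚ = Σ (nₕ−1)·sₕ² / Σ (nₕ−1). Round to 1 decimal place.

A: (113−1)·438.85² = 112·192589.3225 = 21570004.12
B: (70−1)·519.02² = 69·269381.7604 = 18587341.4676
C: (68−1)·485.02² = 67·235244.4004 = 15761374.8268
D: (18−1)·1030.47² = 17·1061868.4209 = 18051763.1553
Numerator = 73970483.5697; denominator = Σ(nₕ−1) = 265.
s²ₚ = 73970483.5697/265 = 279133.900... → 279133.9.

279133.9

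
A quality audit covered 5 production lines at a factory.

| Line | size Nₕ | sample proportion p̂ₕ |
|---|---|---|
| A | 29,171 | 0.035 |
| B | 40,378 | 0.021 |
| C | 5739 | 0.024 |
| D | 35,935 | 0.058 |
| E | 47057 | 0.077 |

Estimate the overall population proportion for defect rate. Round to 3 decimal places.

Wₕ = Nₕ/N with N = 158280: 0.1843, 0.2551, 0.0363, 0.2270, 0.2973.
p̂_st = 0.1843·0.035 + 0.2551·0.021 + 0.0363·0.024 + 0.2270·0.058 + 0.2973·0.077 ≈ 0.04874... → 0.049.

0.049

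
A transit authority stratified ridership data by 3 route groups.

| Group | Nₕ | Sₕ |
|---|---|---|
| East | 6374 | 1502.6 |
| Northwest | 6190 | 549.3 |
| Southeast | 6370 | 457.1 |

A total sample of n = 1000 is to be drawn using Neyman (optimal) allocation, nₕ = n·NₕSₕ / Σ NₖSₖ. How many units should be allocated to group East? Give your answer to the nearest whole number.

East: NₕSₕ = 6374·1502.6 = 9577572.4
Northwest: NₕSₕ = 6190·549.3 = 3400167
Southeast: NₕSₕ = 6370·457.1 = 2911727
Σ NₕSₕ = 15889466.4.
n_East = 1000·9577572.4/15889466.4 = 602.762... → 603.

603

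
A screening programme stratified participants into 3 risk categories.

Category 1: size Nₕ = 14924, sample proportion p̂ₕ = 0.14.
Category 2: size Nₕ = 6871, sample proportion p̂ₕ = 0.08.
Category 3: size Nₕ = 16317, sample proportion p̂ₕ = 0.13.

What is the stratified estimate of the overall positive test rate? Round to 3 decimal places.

N = 14924 + 6871 + 16317 = 38112.
Overall proportion = Σ (Nₕ/N)·p̂ₕ.
Σ Nₕp̂ₕ = 2089.36 + 549.68 + 2121.21 = 4760.25.
4760.25 / 38112 = 0.12490... → 0.125.

0.125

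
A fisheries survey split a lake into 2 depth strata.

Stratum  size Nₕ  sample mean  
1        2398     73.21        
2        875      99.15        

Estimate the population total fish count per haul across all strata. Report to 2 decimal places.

262313.83

Estimate total by summing Nₕ·x̄ₕ over strata.
2398·73.21 + 875·99.15 = 175557.58 + 86756.25 = 262313.83.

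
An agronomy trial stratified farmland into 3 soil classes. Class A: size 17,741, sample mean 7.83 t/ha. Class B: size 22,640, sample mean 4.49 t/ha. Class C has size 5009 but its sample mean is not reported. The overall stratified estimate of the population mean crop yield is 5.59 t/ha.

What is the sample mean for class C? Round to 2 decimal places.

Σ Nₕx̄ₕ = N·μ, so 5009·x̄_C = 45390·5.59 − (17741·7.83 + 22640·4.49).
= 253730.1 − 240565.63 = 13164.47.
x̄_C = 13164.47 / 5009 = 2.6282... → 2.63.

2.63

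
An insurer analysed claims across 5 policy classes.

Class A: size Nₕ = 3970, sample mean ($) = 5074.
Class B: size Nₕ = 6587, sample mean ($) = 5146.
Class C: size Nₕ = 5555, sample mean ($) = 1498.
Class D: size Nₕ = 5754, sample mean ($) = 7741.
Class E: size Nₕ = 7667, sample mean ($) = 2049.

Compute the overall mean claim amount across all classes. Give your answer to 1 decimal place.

N = 29533; weights Wₕ = Nₕ/N = (0.1344, 0.2230, 0.1881, 0.1948, 0.2596).
x̄_st = Σ Wₕ·x̄ₕ = 0.1344·5074 + 0.2230·5146 + 0.1881·1498 + 0.1948·7741 + 0.2596·2049 ≈ 4151.738...
→ 4151.7.

4151.7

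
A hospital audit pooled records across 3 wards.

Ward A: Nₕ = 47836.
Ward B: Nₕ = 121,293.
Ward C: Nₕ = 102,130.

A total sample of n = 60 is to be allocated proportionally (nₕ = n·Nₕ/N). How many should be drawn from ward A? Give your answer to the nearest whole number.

11

Share of ward A = 47836/271259 = 0.17635.
Allocate 60 × 0.17635 = 10.581... → 11.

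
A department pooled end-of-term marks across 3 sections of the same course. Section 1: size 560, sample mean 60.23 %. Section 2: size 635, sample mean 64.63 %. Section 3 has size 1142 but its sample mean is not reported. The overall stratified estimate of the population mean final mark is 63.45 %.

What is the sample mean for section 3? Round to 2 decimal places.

N = 560 + 635 + 1142 = 2337.
Overall total = μ·N = 63.45·2337 = 148282.65.
Subtract the known strata: 560·60.23 + 635·64.63 = 74768.85.
Remaining total for section 3: 148282.65 − 74768.85 = 73513.8.
Divide by its size: 73513.8 / 1142 = 64.3729... → 64.37.

64.37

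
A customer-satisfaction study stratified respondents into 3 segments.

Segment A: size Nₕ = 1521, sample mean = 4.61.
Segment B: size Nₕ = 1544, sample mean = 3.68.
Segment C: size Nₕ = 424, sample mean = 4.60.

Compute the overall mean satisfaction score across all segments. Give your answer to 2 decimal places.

N = 3489; weights Wₕ = Nₕ/N = (0.4359, 0.4425, 0.1215).
x̄_st = Σ Wₕ·x̄ₕ = 0.4359·4.61 + 0.4425·3.68 + 0.1215·4.60 ≈ 4.1972...
→ 4.20.

4.20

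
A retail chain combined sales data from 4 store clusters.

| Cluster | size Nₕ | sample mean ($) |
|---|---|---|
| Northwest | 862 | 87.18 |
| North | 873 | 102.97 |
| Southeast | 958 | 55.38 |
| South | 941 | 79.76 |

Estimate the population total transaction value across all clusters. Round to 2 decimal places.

293150.17

Population total = Σ Nₕ·x̄ₕ (each stratum's size times its mean).
862·87.18 + 873·102.97 + 958·55.38 + 941·79.76 = 75149.16 + 89892.81 + 53054.04 + 75054.16 = 293150.17.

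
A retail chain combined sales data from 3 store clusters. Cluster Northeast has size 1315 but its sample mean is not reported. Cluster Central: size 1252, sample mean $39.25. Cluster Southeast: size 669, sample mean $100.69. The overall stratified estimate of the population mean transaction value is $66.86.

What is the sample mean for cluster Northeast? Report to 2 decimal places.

Σ Nₕx̄ₕ = N·μ, so 1315·x̄_Northeast = 3236·66.86 − (1252·39.25 + 669·100.69).
= 216358.96 − 116502.61 = 99856.35.
x̄_Northeast = 99856.35 / 1315 = 75.9364... → 75.94.

75.94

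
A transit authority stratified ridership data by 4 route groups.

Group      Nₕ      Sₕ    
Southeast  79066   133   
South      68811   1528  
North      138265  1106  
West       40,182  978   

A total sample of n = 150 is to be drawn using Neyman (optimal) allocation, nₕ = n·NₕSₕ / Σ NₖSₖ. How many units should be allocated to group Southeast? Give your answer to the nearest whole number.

5

Southeast: NₕSₕ = 79066·133 = 10515778
South: NₕSₕ = 68811·1528 = 105143208
North: NₕSₕ = 138265·1106 = 152921090
West: NₕSₕ = 40182·978 = 39297996
Σ NₕSₕ = 307878072.
n_Southeast = 150·10515778/307878072 = 5.123... → 5.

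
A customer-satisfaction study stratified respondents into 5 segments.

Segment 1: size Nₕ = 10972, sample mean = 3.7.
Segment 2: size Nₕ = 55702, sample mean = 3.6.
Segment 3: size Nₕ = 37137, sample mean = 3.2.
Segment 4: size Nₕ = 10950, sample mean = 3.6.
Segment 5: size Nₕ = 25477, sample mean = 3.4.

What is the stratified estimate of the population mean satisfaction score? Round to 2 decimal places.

N = 10972 + 55702 + 37137 + 10950 + 25477 = 140238.
The stratified mean weights each stratum mean by its population share Nₕ/N.
Σ Nₕx̄ₕ = 10972·3.7 + 55702·3.6 + 37137·3.2 + 10950·3.6 + 25477·3.4 = 40596.4 + 200527.2 + 118838.4 + 39420 + 86621.8 = 486003.8.
Divide by N: 486003.8 / 140238 = 3.4656... → 3.47.

3.47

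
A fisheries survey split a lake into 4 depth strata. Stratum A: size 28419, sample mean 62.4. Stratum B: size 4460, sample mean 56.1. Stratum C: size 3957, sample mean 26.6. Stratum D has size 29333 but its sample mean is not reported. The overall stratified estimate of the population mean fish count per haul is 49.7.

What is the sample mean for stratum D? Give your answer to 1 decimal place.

39.5

N = 28419 + 4460 + 3957 + 29333 = 66169.
Overall total = μ·N = 49.7·66169 = 3288599.3.
Subtract the known strata: 28419·62.4 + 4460·56.1 + 3957·26.6 = 2128807.8.
Remaining total for stratum D: 3288599.3 − 2128807.8 = 1159791.5.
Divide by its size: 1159791.5 / 29333 = 39.539... → 39.5.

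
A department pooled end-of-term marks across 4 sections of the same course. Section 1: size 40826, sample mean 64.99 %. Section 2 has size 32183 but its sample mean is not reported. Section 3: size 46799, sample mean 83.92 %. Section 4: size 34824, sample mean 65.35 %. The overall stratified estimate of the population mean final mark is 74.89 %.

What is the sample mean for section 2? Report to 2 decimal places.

N = 40826 + 32183 + 46799 + 34824 = 154632.
Overall total = μ·N = 74.89·154632 = 11580390.48.
Subtract the known strata: 40826·64.99 + 46799·83.92 + 34824·65.35 = 8856402.22.
Remaining total for section 2: 11580390.48 − 8856402.22 = 2723988.26.
Divide by its size: 2723988.26 / 32183 = 84.6406... → 84.64.

84.64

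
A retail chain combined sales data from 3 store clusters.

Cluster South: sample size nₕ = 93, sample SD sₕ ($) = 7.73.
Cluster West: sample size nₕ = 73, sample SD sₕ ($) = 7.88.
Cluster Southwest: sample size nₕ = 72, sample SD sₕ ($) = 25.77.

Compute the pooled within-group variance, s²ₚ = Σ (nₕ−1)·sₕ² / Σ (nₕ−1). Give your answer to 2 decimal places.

243.06

South: (93−1)·7.73² = 92·59.7529 = 5497.2668
West: (73−1)·7.88² = 72·62.0944 = 4470.7968
Southwest: (72−1)·25.77² = 71·664.0929 = 47150.5959
Numerator = 57118.6595; denominator = Σ(nₕ−1) = 235.
s²ₚ = 57118.6595/235 = 243.0581... → 243.06.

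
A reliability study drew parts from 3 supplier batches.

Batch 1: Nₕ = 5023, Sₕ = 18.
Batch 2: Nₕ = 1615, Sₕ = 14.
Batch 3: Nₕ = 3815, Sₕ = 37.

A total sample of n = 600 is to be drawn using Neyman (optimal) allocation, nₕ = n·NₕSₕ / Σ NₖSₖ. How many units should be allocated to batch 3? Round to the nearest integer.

333

Σ NₕSₕ = 5023·18 + 1615·14 + 3815·37 = 254179.
Share for 3: 141155/254179 = 0.55534.
n_3 = 600 × 0.55534 = 333.202... → 333.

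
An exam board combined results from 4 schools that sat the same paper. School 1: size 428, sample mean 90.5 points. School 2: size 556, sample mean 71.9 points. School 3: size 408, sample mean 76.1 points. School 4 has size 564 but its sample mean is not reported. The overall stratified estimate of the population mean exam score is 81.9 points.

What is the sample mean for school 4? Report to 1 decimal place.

89.4

Σ Nₕx̄ₕ = N·μ, so 564·x̄_4 = 1956·81.9 − (428·90.5 + 556·71.9 + 408·76.1).
= 160196.4 − 109759.2 = 50437.2.
x̄_4 = 50437.2 / 564 = 89.428... → 89.4.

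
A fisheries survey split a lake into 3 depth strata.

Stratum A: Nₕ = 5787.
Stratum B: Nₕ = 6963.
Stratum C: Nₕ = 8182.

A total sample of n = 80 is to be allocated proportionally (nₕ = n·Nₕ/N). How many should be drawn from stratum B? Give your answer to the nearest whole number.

27

Share of stratum B = 6963/20932 = 0.33265.
Allocate 80 × 0.33265 = 26.612... → 27.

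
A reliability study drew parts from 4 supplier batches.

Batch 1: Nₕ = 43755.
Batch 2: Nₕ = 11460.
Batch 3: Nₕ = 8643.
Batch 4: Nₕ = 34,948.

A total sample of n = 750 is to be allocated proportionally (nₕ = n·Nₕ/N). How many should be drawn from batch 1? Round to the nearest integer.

332

Share of batch 1 = 43755/98806 = 0.44284.
Allocate 750 × 0.44284 = 332.128... → 332.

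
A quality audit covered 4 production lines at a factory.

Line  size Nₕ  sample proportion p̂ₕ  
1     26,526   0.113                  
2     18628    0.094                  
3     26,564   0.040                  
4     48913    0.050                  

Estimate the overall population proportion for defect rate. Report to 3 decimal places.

0.068

N = 26526 + 18628 + 26564 + 48913 = 120631.
Overall proportion = Σ (Nₕ/N)·p̂ₕ.
Σ Nₕp̂ₕ = 2997.438 + 1751.032 + 1062.56 + 2445.65 = 8256.68.
8256.68 / 120631 = 0.06845... → 0.068.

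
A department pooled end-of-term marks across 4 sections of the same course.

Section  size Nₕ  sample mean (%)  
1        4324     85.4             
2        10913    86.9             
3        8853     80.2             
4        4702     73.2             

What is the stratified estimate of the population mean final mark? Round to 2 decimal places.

N = 4324 + 10913 + 8853 + 4702 = 28792.
The stratified mean weights each stratum mean by its population share Nₕ/N.
Σ Nₕx̄ₕ = 4324·85.4 + 10913·86.9 + 8853·80.2 + 4702·73.2 = 369269.6 + 948339.7 + 710010.6 + 344186.4 = 2371806.3.
Divide by N: 2371806.3 / 28792 = 82.3773... → 82.38.

82.38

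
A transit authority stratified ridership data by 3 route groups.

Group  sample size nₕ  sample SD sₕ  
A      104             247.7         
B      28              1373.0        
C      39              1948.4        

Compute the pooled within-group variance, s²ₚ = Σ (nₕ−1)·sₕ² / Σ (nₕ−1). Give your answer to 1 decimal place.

A: (104−1)·247.7² = 103·61355.29 = 6319594.87
B: (28−1)·1373.0² = 27·1885129 = 50898483
C: (39−1)·1948.4² = 38·3796262.56 = 144257977.28
Numerator = 201476055.15; denominator = Σ(nₕ−1) = 168.
s²ₚ = 201476055.15/168 = 1199262.233... → 1199262.2.

1199262.2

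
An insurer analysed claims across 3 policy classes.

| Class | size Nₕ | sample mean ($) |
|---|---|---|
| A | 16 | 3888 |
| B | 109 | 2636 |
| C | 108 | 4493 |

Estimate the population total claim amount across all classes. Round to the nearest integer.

Estimate total by summing Nₕ·x̄ₕ over strata.
16·3888 + 109·2636 + 108·4493 = 62208 + 287324 + 485244 = 834776.

834776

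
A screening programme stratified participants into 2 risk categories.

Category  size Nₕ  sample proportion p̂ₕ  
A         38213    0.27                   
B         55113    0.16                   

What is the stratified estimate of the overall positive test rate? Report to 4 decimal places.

0.2050

Wₕ = Nₕ/N with N = 93326: 0.4095, 0.5905.
p̂_st = 0.4095·0.27 + 0.5905·0.16 ≈ 0.205040... → 0.2050.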